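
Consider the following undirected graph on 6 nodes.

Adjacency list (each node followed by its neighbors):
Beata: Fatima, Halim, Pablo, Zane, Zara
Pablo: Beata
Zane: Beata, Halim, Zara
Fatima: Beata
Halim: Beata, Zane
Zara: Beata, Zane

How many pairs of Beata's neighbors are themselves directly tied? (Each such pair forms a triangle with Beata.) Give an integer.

2

Beata's neighbors: Fatima, Halim, Pablo, Zane, and Zara.
Neighbor pairs that are themselves tied: Beata–Halim–Zane; Beata–Zane–Zara. Each forms one triangle with Beata, for 2 in total.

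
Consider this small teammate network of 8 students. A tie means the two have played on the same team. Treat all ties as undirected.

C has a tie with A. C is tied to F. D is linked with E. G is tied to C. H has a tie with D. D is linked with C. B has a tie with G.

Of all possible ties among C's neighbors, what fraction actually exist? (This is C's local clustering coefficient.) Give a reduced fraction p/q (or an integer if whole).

C's neighbors: A, D, F, and G (k = 4).
Possible neighbor pairs: C(4,2) = 6. Edges among them: none → e = 0.
Clustering(C) = 0/6 = 0.

0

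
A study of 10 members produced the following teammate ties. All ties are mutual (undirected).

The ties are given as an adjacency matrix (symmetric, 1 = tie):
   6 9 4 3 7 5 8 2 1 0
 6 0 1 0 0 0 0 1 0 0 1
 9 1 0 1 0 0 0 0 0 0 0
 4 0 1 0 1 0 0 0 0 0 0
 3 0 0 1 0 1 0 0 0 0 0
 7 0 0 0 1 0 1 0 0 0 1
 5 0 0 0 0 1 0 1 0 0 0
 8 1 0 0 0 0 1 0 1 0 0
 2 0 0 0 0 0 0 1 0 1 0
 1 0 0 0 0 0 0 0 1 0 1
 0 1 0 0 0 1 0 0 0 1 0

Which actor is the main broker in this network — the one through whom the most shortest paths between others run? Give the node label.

6

Unnormalized betweenness of each node: 0:17/2, 1:2, 2:3/2, 3:7/2, 4:2, 5:3, 6:19/2, 7:9, 8:15/2, 9:9/2.
6 has the largest value, 19/2, making it the main broker — the node through which the most shortest paths run.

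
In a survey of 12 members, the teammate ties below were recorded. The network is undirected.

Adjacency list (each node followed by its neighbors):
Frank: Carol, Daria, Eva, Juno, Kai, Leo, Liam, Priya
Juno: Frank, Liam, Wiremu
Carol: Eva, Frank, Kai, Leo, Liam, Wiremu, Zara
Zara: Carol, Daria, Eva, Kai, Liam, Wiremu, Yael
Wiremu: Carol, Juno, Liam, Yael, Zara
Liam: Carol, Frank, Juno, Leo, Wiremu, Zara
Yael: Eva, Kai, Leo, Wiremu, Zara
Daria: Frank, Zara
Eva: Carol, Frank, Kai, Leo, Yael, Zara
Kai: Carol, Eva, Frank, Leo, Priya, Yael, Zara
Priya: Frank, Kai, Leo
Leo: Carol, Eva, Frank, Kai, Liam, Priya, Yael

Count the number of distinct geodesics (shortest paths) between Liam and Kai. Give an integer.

The shortest distance is 2. The length-2 paths are: Liam–Leo–Kai; Liam–Frank–Kai; Liam–Carol–Kai; Liam–Zara–Kai.
That gives 4 distinct shortest paths.

4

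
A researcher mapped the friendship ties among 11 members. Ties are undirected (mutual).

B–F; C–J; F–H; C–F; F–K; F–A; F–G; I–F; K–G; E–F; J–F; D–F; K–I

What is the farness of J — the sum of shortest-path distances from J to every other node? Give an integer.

18

Distances from J: A:2, B:2, C:1, D:2, E:2, F:1, G:2, H:2, I:2, K:2.
Sum = 2 + 2 + 1 + 2 + 2 + 1 + 2 + 2 + 2 + 2 = 18.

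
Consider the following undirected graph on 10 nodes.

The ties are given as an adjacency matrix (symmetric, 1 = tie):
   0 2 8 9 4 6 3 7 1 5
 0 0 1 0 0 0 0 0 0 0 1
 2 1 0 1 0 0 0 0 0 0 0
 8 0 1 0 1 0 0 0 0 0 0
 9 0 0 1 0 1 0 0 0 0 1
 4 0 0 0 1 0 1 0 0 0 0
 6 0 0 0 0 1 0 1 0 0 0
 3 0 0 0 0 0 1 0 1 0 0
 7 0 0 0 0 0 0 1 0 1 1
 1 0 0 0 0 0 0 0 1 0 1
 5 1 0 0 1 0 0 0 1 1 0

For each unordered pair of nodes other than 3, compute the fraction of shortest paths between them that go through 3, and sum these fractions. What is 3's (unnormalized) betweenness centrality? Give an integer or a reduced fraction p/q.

7/2

Pairs whose geodesics pass through 3 — 0–6: 1/2; 4–7: 1/2; 6–7: 1; 6–1: 1; 6–5: 1/2.
All other pairs contribute 0.
Summing the contributions gives betweenness(3) = 7/2.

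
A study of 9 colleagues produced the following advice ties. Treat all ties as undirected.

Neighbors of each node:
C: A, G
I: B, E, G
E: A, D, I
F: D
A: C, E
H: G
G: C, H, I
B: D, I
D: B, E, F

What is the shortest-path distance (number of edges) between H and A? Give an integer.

One shortest route is H – G – C – A, which uses 3 edges, and at distance 2 from H we only reach {C, I}, which does not include A. So d(H,A) = 3.

3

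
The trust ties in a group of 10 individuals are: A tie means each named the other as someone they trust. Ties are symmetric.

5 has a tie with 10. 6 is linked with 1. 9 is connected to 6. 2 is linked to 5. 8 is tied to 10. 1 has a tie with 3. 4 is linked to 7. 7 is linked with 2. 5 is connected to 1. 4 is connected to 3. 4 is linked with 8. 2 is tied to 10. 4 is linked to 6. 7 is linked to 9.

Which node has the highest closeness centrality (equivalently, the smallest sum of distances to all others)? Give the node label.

Farness (sum of distances to all others) for each node — 1:17, 2:17, 3:19, 4:15, 5:17, 6:17, 7:16, 8:18, 9:20, 10:18.
The smallest farness is 15, for 4, so 4 has the highest closeness.

4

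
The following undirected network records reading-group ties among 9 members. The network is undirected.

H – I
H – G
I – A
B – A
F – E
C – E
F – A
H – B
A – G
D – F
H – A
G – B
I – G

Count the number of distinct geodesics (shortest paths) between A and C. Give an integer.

1

The shortest distance is 3, and the only length-3 path is A–F–E–C. So there is exactly 1 shortest path.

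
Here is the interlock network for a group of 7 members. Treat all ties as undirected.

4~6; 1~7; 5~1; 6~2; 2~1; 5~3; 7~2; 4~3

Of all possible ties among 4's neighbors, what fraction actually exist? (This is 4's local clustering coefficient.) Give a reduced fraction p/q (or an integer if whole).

4's neighbors: 3 and 6 (k = 2).
Possible neighbor pairs: C(2,2) = 1. Edges among them: none → e = 0.
Clustering(4) = 0/1.

0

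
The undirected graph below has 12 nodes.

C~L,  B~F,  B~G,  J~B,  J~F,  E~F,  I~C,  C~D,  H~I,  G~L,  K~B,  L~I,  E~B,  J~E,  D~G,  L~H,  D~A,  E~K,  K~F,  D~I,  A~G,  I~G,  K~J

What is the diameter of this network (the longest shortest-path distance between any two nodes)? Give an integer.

4

Eccentricity of each node (its greatest distance to any other): A:3, B:3, C:4, D:3, E:4, F:4, G:2, H:4, I:3, J:4, K:4, L:3.
The maximum eccentricity is 4, realized for instance by the pair C–K via C – I – G – B – K. So the diameter is 4.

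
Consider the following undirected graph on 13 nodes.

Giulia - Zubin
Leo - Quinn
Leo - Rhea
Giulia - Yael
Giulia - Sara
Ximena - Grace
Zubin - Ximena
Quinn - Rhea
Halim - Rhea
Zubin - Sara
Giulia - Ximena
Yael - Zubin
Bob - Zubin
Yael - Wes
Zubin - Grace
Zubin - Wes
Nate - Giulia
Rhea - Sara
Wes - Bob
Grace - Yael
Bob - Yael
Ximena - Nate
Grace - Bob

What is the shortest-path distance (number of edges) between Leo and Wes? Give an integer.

4

One shortest route is Leo – Rhea – Sara – Zubin – Wes, which uses 4 edges, and at distance 3 from Leo we only reach {Giulia, Zubin}, which does not include Wes. So d(Leo,Wes) = 4.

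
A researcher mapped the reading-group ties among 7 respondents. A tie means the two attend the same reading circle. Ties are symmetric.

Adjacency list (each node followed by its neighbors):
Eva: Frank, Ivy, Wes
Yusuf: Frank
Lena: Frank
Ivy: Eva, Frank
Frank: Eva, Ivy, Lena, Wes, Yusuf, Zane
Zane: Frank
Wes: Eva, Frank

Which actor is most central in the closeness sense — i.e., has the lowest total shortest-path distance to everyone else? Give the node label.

Frank

Farness (sum of distances to all others) for each node — Eva:9, Frank:6, Ivy:10, Lena:11, Wes:10, Yusuf:11, Zane:11.
The smallest farness is 6, for Frank, so Frank has the highest closeness.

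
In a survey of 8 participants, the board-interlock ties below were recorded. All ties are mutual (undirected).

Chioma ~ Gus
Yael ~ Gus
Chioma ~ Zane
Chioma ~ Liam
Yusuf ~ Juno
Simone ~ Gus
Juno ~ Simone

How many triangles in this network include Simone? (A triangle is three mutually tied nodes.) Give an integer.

Simone's neighbors are Gus and Juno, but none of them are tied to each other, so no triangle contains Simone.

0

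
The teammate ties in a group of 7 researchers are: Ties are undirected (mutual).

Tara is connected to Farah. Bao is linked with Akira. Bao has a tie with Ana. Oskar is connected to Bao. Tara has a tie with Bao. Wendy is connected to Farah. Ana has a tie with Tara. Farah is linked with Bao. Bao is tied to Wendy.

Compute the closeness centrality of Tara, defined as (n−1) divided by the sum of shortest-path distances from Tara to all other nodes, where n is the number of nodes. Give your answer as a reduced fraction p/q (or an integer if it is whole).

Distances from Tara: Akira:2, Ana:1, Bao:1, Farah:1, Oskar:2, Wendy:2. Sum = 9.
n = 7, so closeness = 6/9 = 2/3.

2/3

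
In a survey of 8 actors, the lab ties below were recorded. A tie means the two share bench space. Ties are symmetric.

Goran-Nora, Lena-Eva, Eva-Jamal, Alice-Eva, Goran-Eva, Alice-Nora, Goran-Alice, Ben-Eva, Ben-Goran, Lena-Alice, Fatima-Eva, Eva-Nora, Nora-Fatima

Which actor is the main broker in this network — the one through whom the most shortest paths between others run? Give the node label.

Eva

Unnormalized betweenness of each node: Alice:1, Ben:0, Eva:12, Fatima:0, Goran:1, Jamal:0, Lena:0, Nora:1.
Eva has the largest value, 12, making it the main broker — the node through which the most shortest paths run.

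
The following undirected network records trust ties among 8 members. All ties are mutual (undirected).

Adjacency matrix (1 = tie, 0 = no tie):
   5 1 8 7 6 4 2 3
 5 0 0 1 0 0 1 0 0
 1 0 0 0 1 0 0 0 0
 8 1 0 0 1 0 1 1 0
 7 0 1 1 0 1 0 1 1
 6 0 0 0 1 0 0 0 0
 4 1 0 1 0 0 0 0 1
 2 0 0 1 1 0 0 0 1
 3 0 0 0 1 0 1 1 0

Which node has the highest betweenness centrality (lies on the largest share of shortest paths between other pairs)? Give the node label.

7

Unnormalized betweenness of each node: 1:0, 2:1/3, 3:2, 4:4/3, 5:0, 6:0, 7:34/3, 8:6.
7 has the largest value, 34/3, making it the main broker — the node through which the most shortest paths run.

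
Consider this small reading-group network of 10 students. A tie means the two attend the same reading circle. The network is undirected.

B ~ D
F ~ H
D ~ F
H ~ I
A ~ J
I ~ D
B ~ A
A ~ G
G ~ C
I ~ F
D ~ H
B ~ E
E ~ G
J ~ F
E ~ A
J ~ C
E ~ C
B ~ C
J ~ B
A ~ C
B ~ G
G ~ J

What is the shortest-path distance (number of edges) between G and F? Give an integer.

One shortest route is G – J – F, which uses 2 edges, and G and F are not directly tied, so nothing shorter exists. So d(G,F) = 2.

2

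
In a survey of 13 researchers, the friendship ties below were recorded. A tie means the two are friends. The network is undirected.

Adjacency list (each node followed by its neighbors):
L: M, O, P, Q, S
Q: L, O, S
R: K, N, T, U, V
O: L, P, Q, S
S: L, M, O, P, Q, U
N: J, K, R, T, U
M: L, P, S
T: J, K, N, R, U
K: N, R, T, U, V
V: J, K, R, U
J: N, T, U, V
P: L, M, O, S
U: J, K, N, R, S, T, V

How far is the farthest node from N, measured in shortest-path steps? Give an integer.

3

Distances from N: J:1, K:1, L:3, M:3, O:3, P:3, Q:3, R:1, S:2, T:1, U:1, V:2.
The largest is 3 (to P, L, M, Q, and O), so the eccentricity of N is 3.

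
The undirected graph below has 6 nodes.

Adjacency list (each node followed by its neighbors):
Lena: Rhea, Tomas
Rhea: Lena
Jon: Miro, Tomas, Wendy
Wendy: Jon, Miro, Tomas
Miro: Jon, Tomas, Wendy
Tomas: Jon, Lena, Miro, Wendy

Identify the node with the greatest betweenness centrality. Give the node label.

Tomas

Unnormalized betweenness of each node: Jon:0, Lena:4, Miro:0, Rhea:0, Tomas:6, Wendy:0.
Tomas has the largest value, 6, making it the main broker — the node through which the most shortest paths run.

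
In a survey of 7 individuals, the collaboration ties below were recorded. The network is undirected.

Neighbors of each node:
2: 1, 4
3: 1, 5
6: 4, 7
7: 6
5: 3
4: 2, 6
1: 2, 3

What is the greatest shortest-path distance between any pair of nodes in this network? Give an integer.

Eccentricity of each node (its greatest distance to any other): 1:4, 2:3, 3:5, 4:4, 5:6, 6:5, 7:6.
The maximum eccentricity is 6, realized for instance by the pair 5–7 via 5 – 3 – 1 – 2 – 4 – 6 – 7. So the diameter is 6.

6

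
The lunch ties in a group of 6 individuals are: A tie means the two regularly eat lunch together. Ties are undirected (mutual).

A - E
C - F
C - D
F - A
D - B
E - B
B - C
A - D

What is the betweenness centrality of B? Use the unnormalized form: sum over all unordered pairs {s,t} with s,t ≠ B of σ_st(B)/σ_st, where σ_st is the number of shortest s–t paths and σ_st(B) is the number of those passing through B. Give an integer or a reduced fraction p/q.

Pairs whose geodesics pass through B — E–D: 1/2; E–C: 1.
All other pairs contribute 0.
Summing the contributions gives betweenness(B) = 3/2.

3/2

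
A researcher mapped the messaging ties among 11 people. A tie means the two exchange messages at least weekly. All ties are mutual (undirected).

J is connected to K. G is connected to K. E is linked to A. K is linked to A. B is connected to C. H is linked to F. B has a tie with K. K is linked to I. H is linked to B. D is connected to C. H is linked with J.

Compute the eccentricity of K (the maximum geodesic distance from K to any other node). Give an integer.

Distances from K: A:1, B:1, C:2, D:3, E:2, F:3, G:1, H:2, I:1, J:1.
The largest is 3 (to F and D), so the eccentricity of K is 3.

3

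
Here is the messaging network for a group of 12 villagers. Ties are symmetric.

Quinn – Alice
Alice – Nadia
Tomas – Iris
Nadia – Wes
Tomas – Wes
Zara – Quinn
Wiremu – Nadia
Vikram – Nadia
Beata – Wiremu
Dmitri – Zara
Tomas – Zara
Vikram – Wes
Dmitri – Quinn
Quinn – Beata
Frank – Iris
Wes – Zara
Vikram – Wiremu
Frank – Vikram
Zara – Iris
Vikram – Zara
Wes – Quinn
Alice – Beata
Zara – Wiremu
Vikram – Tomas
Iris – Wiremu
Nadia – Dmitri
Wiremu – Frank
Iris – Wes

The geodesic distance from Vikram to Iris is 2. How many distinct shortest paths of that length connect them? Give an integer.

The shortest distance is 2. The length-2 paths are: Vikram–Zara–Iris; Vikram–Frank–Iris; Vikram–Tomas–Iris; Vikram–Wes–Iris; Vikram–Wiremu–Iris.
That gives 5 distinct shortest paths.

5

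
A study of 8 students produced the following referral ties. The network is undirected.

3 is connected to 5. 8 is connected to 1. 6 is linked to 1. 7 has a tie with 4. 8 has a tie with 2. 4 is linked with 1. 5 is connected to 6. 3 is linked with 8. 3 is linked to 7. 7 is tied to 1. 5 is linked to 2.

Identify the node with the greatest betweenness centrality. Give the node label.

1

Unnormalized betweenness of each node: 1:19/3, 2:1/2, 3:19/6, 4:0, 5:17/6, 6:3/2, 7:2, 8:11/3.
1 has the largest value, 19/3, making it the main broker — the node through which the most shortest paths run.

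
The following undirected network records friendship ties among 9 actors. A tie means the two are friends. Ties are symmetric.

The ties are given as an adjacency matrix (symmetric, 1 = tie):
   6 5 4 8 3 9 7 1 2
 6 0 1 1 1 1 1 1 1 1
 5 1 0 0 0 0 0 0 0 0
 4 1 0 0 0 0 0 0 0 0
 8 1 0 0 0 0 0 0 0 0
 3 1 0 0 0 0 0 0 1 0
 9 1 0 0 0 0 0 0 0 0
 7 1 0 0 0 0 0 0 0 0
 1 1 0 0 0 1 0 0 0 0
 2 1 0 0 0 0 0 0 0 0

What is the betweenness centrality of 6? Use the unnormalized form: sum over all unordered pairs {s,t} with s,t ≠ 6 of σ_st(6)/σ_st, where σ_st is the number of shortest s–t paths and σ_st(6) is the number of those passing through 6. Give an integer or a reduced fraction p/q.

27

Pairs whose geodesics pass through 6 — 5–4: 1; 5–8: 1; 5–3: 1; 5–9: 1; 5–7: 1; 5–1: 1; 5–2: 1; 4–8: 1; 4–3: 1; 4–9: 1; 4–7: 1; 4–1: 1; 4–2: 1; 8–3: 1 … (+13 more pairs).
All other pairs contribute 0.
Summing the contributions gives betweenness(6) = 27.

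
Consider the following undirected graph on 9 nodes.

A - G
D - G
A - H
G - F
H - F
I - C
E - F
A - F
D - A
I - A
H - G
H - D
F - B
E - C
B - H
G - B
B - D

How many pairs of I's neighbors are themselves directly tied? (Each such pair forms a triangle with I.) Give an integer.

0

I's neighbors are A and C, but none of them are tied to each other, so no triangle contains I.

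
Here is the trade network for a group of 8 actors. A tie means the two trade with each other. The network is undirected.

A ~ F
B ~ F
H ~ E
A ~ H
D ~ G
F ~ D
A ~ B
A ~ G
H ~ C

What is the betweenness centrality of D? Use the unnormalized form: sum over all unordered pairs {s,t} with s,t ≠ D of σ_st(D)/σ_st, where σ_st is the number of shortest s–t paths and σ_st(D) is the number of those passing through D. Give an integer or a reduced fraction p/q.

1/2

Pairs whose geodesics pass through D — G–F: 1/2.
All other pairs contribute 0.
Summing the contributions gives betweenness(D) = 1/2.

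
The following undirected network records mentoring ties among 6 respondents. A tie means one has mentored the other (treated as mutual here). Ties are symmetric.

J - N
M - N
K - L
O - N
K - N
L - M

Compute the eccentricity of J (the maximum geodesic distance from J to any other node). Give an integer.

Distances from J: K:2, L:3, M:2, N:1, O:2.
The largest is 3 (to L), so the eccentricity of J is 3.

3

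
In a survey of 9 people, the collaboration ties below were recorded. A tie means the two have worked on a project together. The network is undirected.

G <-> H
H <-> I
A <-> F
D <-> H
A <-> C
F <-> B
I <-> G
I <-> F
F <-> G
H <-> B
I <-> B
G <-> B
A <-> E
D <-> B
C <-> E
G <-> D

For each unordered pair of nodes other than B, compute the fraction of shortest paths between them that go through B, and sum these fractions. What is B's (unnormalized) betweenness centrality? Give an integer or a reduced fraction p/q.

Pairs whose geodesics pass through B — H–F: 1/3; H–C: 1/3; H–A: 1/3; H–E: 1/3; I–D: 1/3; F–D: 1/2; D–C: 1/2; D–A: 1/2; D–E: 1/2.
All other pairs contribute 0.
Summing the contributions gives betweenness(B) = 11/3.

11/3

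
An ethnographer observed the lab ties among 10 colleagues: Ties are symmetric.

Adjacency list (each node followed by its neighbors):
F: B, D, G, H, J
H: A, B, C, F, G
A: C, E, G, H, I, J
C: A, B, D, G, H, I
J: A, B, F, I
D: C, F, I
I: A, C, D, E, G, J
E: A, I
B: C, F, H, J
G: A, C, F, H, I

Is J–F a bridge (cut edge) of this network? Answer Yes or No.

Even without that edge, J still reaches F via J – B – F, so the network stays connected. Not a bridge.

No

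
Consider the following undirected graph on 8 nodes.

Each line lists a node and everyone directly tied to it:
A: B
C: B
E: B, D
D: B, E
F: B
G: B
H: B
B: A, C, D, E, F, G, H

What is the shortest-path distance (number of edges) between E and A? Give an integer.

2

One shortest route is E – B – A, which uses 2 edges, and E and A are not directly tied, so nothing shorter exists. So d(E,A) = 2.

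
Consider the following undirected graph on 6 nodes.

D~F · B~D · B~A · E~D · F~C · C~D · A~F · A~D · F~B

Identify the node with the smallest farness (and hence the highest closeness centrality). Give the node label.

Farness (sum of distances to all others) for each node — A:7, B:7, C:8, D:5, E:9, F:6.
The smallest farness is 5, for D, so D has the highest closeness.

D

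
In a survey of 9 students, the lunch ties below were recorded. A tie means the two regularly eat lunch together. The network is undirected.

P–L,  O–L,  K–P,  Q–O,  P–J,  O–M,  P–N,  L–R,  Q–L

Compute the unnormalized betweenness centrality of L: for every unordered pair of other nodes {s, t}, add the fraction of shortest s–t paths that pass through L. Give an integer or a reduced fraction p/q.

Pairs whose geodesics pass through L — Q–J: 1; Q–K: 1; Q–P: 1; Q–R: 1; Q–N: 1; J–M: 1; J–R: 1; J–O: 1; K–M: 1; K–R: 1; K–O: 1; M–P: 1; M–R: 1; M–N: 1 … (+5 more pairs).
All other pairs contribute 0.
Summing the contributions gives betweenness(L) = 19.

19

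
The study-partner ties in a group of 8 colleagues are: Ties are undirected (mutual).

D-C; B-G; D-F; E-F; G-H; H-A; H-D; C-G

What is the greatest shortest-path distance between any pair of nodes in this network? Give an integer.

5

Eccentricity of each node (its greatest distance to any other): A:4, B:5, C:3, D:3, E:5, F:4, G:4, H:3.
The maximum eccentricity is 5, realized for instance by the pair B–E via B – G – C – D – F – E. So the diameter is 5.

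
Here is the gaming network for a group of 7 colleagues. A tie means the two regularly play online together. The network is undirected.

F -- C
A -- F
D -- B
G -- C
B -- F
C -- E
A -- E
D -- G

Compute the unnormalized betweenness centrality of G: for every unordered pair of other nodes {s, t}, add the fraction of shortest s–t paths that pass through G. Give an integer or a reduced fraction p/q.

2

Pairs whose geodesics pass through G — C–D: 1; E–D: 1.
All other pairs contribute 0.
Summing the contributions gives betweenness(G) = 2.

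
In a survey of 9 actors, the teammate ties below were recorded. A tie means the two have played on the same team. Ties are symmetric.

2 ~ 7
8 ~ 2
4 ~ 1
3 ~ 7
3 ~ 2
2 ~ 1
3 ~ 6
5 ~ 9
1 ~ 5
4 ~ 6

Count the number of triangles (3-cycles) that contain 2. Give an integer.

1

2's neighbors: 1, 3, 7, and 8.
Neighbor pairs that are themselves tied: 2–3–7. Each forms one triangle with 2, for 1 in total.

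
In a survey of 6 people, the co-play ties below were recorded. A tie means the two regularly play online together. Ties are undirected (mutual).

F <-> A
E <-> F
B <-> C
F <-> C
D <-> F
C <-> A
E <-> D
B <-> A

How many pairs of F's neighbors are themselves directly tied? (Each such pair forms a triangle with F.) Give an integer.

2

F's neighbors: A, C, D, and E.
Neighbor pairs that are themselves tied: F–A–C; F–D–E. Each forms one triangle with F, for 2 in total.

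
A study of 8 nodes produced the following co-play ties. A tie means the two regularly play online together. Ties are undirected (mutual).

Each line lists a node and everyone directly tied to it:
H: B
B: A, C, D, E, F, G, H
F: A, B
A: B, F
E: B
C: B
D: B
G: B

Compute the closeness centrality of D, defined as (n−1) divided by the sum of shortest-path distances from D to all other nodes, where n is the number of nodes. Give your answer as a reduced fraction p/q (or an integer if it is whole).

Distances from D: A:2, B:1, C:2, E:2, F:2, G:2, H:2. Sum = 13.
n = 8, so closeness = 7/13.

7/13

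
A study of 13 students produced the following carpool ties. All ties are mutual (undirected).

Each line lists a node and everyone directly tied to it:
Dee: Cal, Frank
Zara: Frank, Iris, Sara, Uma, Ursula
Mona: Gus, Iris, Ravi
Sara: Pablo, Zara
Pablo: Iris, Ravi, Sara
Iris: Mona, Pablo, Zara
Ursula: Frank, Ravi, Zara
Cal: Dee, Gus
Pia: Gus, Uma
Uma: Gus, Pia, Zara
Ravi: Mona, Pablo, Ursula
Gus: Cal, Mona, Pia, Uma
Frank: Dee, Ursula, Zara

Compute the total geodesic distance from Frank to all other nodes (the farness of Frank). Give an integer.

Distances from Frank: Cal:2, Dee:1, Gus:3, Iris:2, Mona:3, Pablo:3, Pia:3, Ravi:2, Sara:2, Uma:2, Ursula:1, Zara:1.
Sum = 2 + 1 + 3 + 2 + 3 + 3 + 3 + 2 + 2 + 2 + 1 + 1 = 25.

25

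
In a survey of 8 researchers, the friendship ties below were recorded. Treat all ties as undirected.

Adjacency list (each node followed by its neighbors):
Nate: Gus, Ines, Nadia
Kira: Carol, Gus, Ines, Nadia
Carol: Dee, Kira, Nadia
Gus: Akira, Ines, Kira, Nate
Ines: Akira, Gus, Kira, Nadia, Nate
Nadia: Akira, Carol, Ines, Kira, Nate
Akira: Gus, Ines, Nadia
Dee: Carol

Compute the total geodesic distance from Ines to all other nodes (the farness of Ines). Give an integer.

Distances from Ines: Akira:1, Carol:2, Dee:3, Gus:1, Kira:1, Nadia:1, Nate:1.
Sum = 1 + 2 + 3 + 1 + 1 + 1 + 1 = 10.

10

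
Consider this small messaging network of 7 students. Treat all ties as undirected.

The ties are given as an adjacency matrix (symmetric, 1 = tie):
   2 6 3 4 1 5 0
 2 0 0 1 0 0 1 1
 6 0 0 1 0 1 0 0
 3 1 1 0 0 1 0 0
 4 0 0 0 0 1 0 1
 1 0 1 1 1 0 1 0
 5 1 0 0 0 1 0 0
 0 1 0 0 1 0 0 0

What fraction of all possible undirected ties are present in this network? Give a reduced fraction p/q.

There are 9 edges and 7 nodes, so the maximum possible is C(7,2) = 21.
Density = 9/21 = 3/7.

3/7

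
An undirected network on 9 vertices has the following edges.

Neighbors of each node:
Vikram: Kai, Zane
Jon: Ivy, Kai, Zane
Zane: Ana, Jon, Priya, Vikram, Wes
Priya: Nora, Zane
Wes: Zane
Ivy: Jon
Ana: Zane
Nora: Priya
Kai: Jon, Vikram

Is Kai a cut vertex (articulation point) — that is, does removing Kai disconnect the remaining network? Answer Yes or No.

No

Even without Kai, every remaining node can still reach every other (the residual graph is connected), so Kai is not a cut vertex.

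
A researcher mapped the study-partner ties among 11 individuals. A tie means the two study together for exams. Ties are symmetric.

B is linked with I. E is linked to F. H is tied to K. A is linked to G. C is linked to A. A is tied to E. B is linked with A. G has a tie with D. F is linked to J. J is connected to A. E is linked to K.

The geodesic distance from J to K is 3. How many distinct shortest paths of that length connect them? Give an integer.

The shortest distance is 3. The length-3 paths are: J–F–E–K; J–A–E–K.
That gives 2 distinct shortest paths.

2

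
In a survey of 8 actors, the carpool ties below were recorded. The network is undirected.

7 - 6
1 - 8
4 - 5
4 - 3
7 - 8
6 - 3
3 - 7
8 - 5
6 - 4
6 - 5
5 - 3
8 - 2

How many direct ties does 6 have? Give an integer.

6 is directly tied to 3, 4, 5, and 7. That is 4 neighbors, so the degree of 6 is 4.

4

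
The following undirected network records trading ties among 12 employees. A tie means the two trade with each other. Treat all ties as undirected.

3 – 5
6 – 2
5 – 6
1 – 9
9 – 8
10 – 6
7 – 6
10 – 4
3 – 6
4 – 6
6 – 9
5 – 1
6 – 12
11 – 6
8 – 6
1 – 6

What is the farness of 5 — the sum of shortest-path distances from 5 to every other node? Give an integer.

Distances from 5: 1:1, 2:2, 3:1, 4:2, 6:1, 7:2, 8:2, 9:2, 10:2, 11:2, 12:2.
Sum = 1 + 2 + 1 + 2 + 1 + 2 + 2 + 2 + 2 + 2 + 2 = 19.

19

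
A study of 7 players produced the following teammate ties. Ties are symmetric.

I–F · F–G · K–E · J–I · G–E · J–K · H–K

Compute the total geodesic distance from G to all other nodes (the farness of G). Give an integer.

12

Distances from G: E:1, F:1, H:3, I:2, J:3, K:2.
Sum = 1 + 1 + 3 + 2 + 3 + 2 = 12.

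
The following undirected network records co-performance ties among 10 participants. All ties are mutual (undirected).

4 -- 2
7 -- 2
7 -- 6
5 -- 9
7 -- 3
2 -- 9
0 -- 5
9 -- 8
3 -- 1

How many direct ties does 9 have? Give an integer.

3

9 is directly tied to 2, 5, and 8. That is 3 neighbors, so the degree of 9 is 3.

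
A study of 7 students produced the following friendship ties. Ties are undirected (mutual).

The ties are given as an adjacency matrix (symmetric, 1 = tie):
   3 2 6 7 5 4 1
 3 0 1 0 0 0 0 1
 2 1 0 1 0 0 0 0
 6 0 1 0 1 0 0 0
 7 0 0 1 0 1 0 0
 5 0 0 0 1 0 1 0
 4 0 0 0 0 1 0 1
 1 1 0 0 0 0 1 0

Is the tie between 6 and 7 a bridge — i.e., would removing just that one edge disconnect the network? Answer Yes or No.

No

Even without that edge, 6 still reaches 7 via 6 – 2 – 3 – 1 – 4 – 5 – 7, so the network stays connected. Not a bridge.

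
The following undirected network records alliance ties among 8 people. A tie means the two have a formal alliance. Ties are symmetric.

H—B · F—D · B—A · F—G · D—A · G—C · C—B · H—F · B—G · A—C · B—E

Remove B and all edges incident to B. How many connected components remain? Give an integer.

2

Without B, the remaining ties split the others into: {A, C, D, F, G, H}; {E}.
That's 2 separate components.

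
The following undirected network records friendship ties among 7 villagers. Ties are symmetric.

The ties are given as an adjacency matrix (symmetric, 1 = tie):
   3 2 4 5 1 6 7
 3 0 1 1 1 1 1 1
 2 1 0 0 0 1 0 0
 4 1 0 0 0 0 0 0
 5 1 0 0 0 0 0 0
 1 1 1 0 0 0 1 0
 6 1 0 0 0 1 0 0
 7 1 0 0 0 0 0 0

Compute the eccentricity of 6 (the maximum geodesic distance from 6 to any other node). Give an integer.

2

Distances from 6: 1:1, 2:2, 3:1, 4:2, 5:2, 7:2.
The largest is 2 (to 2, 4, 5, and 7), so the eccentricity of 6 is 2.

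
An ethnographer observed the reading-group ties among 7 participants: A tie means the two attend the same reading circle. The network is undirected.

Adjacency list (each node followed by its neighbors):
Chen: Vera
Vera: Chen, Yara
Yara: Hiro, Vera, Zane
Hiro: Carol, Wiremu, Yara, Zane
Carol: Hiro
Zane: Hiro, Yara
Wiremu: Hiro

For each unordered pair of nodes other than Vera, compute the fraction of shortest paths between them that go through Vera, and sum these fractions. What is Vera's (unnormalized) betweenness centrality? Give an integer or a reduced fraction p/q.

5

Pairs whose geodesics pass through Vera — Carol–Chen: 1; Chen–Zane: 1; Chen–Yara: 1; Chen–Hiro: 1; Chen–Wiremu: 1.
All other pairs contribute 0.
Summing the contributions gives betweenness(Vera) = 5.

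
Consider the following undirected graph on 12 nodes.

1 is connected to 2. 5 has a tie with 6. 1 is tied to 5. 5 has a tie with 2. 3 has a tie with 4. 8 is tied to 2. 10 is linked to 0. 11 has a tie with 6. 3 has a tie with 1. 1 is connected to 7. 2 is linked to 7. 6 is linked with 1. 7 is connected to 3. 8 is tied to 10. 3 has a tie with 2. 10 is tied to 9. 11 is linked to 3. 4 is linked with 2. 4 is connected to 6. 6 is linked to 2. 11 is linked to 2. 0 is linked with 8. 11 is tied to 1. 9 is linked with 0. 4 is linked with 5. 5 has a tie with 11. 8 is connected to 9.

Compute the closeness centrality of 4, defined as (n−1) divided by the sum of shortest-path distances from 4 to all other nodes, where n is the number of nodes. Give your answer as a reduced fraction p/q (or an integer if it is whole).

Distances from 4: 0:3, 1:2, 2:1, 3:1, 5:1, 6:1, 7:2, 8:2, 9:3, 10:3, 11:2. Sum = 21.
n = 12, so closeness = 11/21.

11/21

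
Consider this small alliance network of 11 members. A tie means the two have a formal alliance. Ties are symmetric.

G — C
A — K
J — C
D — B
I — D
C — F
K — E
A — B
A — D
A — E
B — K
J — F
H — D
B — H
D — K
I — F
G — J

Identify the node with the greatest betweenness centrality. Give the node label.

Unnormalized betweenness of each node: A:4, B:3/2, C:4, D:53/2, E:0, F:21, G:0, H:0, I:24, J:4, K:4.
D has the largest value, 53/2, making it the main broker — the node through which the most shortest paths run.

D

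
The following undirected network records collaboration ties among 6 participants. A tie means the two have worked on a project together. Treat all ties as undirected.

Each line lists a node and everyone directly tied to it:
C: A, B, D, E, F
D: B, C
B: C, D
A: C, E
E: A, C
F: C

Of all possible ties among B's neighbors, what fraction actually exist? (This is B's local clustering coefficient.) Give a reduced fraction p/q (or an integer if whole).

1

B's neighbors: C and D (k = 2).
Possible neighbor pairs: C(2,2) = 1. Edges among them: C–D → e = 1.
Clustering(B) = 1/1.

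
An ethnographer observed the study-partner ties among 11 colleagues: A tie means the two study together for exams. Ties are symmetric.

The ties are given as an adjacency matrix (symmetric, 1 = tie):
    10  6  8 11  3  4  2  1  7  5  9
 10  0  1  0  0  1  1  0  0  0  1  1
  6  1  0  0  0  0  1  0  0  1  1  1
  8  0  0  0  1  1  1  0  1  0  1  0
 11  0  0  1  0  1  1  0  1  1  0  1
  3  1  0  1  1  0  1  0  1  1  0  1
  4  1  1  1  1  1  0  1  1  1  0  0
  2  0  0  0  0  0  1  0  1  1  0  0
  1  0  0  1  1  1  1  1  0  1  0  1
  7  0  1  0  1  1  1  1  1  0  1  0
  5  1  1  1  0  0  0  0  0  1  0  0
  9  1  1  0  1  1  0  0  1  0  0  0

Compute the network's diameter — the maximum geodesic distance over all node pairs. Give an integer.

Eccentricity of each node (its greatest distance to any other): 1:2, 2:2, 3:2, 4:2, 5:2, 6:2, 7:2, 8:2, 9:2, 10:2, 11:2.
The maximum eccentricity is 2, realized for instance by the pair 10–8 via 10 – 3 – 8. So the diameter is 2.

2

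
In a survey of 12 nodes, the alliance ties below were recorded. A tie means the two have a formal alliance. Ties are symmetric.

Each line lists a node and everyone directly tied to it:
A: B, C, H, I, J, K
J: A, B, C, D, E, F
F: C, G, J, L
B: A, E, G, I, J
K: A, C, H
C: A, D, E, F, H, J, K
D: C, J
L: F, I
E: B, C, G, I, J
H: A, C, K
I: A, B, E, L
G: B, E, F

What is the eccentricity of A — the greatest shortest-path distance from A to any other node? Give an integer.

2

Distances from A: B:1, C:1, D:2, E:2, F:2, G:2, H:1, I:1, J:1, K:1, L:2.
The largest is 2 (to E, F, D, L, and G), so the eccentricity of A is 2.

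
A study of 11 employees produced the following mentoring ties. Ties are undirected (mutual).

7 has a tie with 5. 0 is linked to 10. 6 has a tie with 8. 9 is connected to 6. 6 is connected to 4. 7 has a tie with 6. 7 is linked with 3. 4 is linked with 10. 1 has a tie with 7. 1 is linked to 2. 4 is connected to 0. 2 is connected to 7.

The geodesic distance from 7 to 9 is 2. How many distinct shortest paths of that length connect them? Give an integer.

1

The shortest distance is 2, and the only length-2 path is 7–6–9. So there is exactly 1 shortest path.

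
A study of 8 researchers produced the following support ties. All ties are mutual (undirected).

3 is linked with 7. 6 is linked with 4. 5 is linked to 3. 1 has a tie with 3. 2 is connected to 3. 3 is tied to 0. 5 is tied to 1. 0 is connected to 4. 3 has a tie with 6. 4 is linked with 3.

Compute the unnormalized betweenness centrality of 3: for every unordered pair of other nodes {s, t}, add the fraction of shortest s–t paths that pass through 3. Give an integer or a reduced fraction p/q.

Pairs whose geodesics pass through 3 — 4–7: 1; 4–2: 1; 4–5: 1; 4–1: 1; 6–7: 1; 6–2: 1; 6–5: 1; 6–1: 1; 6–0: 1/2; 7–2: 1; 7–5: 1; 7–1: 1; 7–0: 1; 2–5: 1 … (+4 more pairs).
All other pairs contribute 0.
Summing the contributions gives betweenness(3) = 35/2.

35/2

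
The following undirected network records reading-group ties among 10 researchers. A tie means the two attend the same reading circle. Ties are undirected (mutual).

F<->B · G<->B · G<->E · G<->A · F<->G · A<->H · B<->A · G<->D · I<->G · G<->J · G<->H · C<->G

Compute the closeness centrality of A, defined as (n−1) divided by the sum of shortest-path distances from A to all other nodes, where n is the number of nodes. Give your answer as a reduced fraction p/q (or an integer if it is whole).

Distances from A: B:1, C:2, D:2, E:2, F:2, G:1, H:1, I:2, J:2. Sum = 15.
n = 10, so closeness = 9/15 = 3/5.

3/5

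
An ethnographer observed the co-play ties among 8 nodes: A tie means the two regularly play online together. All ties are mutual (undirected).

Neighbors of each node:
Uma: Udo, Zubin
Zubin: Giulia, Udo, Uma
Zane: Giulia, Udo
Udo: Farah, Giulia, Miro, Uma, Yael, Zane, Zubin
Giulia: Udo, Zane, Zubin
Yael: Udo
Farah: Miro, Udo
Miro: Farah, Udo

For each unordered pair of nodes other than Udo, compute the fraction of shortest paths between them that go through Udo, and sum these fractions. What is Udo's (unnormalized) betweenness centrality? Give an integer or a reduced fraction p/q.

Pairs whose geodesics pass through Udo — Giulia–Farah: 1; Giulia–Yael: 1; Giulia–Miro: 1; Giulia–Uma: 1/2; Farah–Yael: 1; Farah–Uma: 1; Farah–Zane: 1; Farah–Zubin: 1; Yael–Miro: 1; Yael–Uma: 1; Yael–Zane: 1; Yael–Zubin: 1; Miro–Uma: 1; Miro–Zane: 1 … (+3 more pairs).
All other pairs contribute 0.
Summing the contributions gives betweenness(Udo) = 16.

16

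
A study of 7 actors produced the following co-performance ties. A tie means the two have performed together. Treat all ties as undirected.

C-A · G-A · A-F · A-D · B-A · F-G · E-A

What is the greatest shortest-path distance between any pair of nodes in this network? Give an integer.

2

Eccentricity of each node (its greatest distance to any other): A:1, B:2, C:2, D:2, E:2, F:2, G:2.
The maximum eccentricity is 2, realized for instance by the pair G–C via G – A – C. So the diameter is 2.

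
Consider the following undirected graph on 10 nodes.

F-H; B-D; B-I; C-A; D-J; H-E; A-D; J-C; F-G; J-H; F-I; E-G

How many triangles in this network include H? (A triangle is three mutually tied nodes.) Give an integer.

0

H's neighbors are E, F, and J, but none of them are tied to each other, so no triangle contains H.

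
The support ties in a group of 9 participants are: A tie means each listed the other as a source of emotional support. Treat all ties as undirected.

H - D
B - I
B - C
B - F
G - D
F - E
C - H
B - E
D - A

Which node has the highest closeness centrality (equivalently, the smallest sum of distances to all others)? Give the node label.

C

Farness (sum of distances to all others) for each node — A:27, B:17, C:16, D:20, E:23, F:23, G:27, H:17, I:24.
The smallest farness is 16, for C, so C has the highest closeness.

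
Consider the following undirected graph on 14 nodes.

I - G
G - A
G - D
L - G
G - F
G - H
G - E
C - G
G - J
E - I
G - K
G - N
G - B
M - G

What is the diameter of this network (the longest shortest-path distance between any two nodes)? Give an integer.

Eccentricity of each node (its greatest distance to any other): A:2, B:2, C:2, D:2, E:2, F:2, G:1, H:2, I:2, J:2, K:2, L:2, M:2, N:2.
The maximum eccentricity is 2, realized for instance by the pair M–F via M – G – F. So the diameter is 2.

2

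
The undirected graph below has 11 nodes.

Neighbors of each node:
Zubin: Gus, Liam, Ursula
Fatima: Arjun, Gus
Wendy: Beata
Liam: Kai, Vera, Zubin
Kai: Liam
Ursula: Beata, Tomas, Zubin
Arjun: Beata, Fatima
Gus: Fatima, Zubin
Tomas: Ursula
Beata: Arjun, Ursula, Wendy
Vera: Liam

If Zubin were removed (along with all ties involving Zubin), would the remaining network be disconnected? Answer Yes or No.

Yes

Removing Zubin leaves {Arjun, Beata, Fatima, Gus, Tomas, Ursula, and Wendy} with no path to {Kai, Liam, and Vera}, so the network splits into 2 components. Zubin is a cut vertex.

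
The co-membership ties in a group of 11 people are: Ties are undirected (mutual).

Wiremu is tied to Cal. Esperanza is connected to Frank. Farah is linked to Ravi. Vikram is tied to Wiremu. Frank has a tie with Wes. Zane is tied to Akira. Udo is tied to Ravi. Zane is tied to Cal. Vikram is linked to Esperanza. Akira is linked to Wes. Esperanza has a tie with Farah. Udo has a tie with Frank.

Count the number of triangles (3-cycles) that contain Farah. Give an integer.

Farah's neighbors are Esperanza and Ravi, but none of them are tied to each other, so no triangle contains Farah.

0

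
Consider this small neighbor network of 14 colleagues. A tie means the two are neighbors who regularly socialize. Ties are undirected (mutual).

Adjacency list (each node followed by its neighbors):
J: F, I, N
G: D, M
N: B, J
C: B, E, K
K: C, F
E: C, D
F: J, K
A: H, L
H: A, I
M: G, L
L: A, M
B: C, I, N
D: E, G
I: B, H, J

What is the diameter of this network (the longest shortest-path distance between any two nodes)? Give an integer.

Eccentricity of each node (its greatest distance to any other): A:5, B:5, C:5, D:5, E:5, F:6, G:6, H:5, I:5, J:6, K:6, L:6, M:6, N:6.
The maximum eccentricity is 6, realized for instance by the pair N–M via N – J – I – H – A – L – M. So the diameter is 6.

6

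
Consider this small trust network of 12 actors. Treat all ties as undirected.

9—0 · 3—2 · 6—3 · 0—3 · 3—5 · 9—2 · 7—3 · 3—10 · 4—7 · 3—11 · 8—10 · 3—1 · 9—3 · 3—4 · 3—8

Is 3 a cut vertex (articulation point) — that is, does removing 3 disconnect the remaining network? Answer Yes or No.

Yes

Removing 3 leaves {5} with no path to {8 and 10}, so the network splits into 7 components. 3 is a cut vertex.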